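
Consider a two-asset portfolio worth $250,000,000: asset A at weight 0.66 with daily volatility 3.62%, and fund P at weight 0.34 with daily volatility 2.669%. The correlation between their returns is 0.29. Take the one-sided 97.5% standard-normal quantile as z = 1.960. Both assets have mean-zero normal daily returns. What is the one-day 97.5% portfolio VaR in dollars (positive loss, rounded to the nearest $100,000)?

$13,700,000

σ_p² = 0.66²·3.62² + 0.34²·2.669² + 2·0.29·0.66·0.34·3.62·2.669 = 7.7893 (%²).
σ_p = √7.7893 = 2.791%.
VaR = 1.960 × 2.791% = 5.470%; on $250,000,000 that is $13,675,000.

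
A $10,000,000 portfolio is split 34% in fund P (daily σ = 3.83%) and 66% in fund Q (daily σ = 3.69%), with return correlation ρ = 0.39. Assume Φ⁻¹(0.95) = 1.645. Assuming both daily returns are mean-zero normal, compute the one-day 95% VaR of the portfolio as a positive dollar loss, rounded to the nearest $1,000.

σ_p² = 0.34²·3.83² + 0.66²·3.69² + 2·0.39·0.34·0.66·3.83·3.69 = 10.1006 (%²).
σ_p = √10.1006 = 3.178%.
VaR = 1.645 × 3.178% = 5.228%; on $10,000,000 that is $522,800.

$523,000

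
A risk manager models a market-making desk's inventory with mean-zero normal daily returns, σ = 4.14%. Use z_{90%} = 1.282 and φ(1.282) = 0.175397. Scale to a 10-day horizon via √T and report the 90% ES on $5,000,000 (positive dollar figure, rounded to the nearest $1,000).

σ_{10d} = 4.14% × √10 = 13.092%.
ES multiplier = φ(z)/(1−α) = 0.175397/0.1 = 1.754.
ES = 13.092% × 1.754 = 22.963%; on $5,000,000: $1,148,150.

$1,148,000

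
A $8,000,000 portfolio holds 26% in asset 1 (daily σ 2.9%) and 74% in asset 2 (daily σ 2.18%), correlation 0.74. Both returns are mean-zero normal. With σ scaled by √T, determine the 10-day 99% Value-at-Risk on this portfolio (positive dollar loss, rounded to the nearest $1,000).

$1,312,000

σ_p = √(0.26²·2.9² + 0.74²·2.18² + 2·0.74·0.26·0.74·2.9·2.18) = 2.230%.
σ_{10d} = 2.230% × √10 = 7.052%.
z(99%) = 2.326.
VaR = 2.326 × 7.052% = 16.403%; on $8,000,000 that is $1,312,240.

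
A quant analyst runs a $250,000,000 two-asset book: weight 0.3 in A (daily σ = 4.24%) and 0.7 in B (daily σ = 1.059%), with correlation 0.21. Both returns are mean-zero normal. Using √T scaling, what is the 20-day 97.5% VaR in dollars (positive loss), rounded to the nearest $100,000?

$35,100,000

σ_p = √(0.3²·4.24² + 0.7²·1.059² + 2·0.21·0.3·0.7·4.24·1.059) = 1.601%.
σ_{20d} = 1.601% × √20 = 7.160%.
z(97.5%) = 1.960.
VaR = 1.960 × 7.160% = 14.034%; on $250,000,000 that is $35,085,000.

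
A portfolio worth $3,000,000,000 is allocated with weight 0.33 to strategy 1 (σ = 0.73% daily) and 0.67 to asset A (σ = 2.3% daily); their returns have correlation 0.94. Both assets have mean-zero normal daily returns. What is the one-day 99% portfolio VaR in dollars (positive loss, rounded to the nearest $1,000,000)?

$123,000,000

σ_p² = 0.33²·0.73² + 0.67²·2.3² + 2·0.94·0.33·0.67·0.73·2.3 = 3.1306 (%²).
σ_p = √3.1306 = 1.769%.
At 99%, z = 2.326.
VaR = 2.326 × 1.769% = 4.115%; on $3,000,000,000 that is $123,450,000.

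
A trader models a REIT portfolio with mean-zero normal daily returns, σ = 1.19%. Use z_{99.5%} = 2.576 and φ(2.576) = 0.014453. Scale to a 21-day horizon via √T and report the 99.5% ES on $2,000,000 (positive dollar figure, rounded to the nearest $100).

$315,300

σ_{21d} = 1.19% × √21 = 5.453%.
ES multiplier = φ(z)/(1−α) = 0.014453/0.005 = 2.891.
ES = 5.453% × 2.891 = 15.765%; on $2,000,000: $315,300.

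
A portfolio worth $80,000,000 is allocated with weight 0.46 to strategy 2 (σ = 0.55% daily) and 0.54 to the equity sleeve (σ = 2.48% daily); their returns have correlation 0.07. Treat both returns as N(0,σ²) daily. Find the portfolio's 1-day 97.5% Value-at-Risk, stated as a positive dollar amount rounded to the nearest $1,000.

$2,164,000

σ_p² = 0.46²·0.55² + 0.54²·2.48² + 2·0.07·0.46·0.54·0.55·2.48 = 1.9049 (%²).
σ_p = √1.9049 = 1.380%.
At 97.5%, z = 1.960.
VaR = 1.960 × 1.380% = 2.705%; on $80,000,000 that is $2,164,000.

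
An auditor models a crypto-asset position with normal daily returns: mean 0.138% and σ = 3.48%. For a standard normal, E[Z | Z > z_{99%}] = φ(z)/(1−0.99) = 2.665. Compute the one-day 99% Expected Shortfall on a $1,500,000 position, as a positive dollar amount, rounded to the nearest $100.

$137,000

ES = −(0.138%) + 3.48% × 2.665 = 9.136%.
On $1,500,000: 0.09136 × $1,500,000 = $137,040.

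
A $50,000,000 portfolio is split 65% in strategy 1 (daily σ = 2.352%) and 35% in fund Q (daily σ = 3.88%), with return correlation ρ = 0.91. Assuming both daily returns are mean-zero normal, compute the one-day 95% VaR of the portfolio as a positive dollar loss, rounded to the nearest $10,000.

σ_p² = 0.65²·2.352² + 0.35²·3.88² + 2·0.91·0.65·0.35·2.352·3.88 = 7.9599 (%²).
σ_p = √7.9599 = 2.821%.
At 95%, z = 1.645.
VaR = 1.645 × 2.821% = 4.641%; on $50,000,000 that is $2,320,500.

$2,320,000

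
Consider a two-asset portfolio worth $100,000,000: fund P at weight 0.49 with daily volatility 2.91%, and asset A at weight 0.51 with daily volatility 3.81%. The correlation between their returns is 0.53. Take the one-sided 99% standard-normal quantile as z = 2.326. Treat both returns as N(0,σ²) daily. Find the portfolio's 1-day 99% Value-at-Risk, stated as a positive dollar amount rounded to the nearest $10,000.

σ_p² = 0.49²·2.91² + 0.51²·3.81² + 2·0.53·0.49·0.51·2.91·3.81 = 8.7457 (%²).
σ_p = √8.7457 = 2.957%.
VaR = 2.326 × 2.957% = 6.878%; on $100,000,000 that is $6,878,000.

$6,880,000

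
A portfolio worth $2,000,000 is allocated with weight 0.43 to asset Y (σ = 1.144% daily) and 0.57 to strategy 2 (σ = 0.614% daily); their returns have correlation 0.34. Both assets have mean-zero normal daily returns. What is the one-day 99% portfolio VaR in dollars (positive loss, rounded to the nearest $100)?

$32,300

σ_p² = 0.43²·1.144² + 0.57²·0.614² + 2·0.34·0.43·0.57·1.144·0.614 = 0.4815 (%²).
σ_p = √0.4815 = 0.694%.
At 99%, z = 2.326.
VaR = 2.326 × 0.694% = 1.614%; on $2,000,000 that is $32,280.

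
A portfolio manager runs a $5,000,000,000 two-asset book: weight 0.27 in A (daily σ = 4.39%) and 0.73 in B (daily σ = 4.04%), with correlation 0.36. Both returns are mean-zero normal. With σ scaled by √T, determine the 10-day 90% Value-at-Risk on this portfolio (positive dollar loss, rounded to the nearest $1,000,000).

σ_p = √(0.27²·4.39² + 0.73²·4.04² + 2·0.36·0.27·0.73·4.39·4.04) = 3.552%.
σ_{10d} = 3.552% × √10 = 11.232%.
z(90%) = 1.282.
VaR = 1.282 × 11.232% = 14.399%; on $5,000,000,000 that is $719,950,000.

$720,000,000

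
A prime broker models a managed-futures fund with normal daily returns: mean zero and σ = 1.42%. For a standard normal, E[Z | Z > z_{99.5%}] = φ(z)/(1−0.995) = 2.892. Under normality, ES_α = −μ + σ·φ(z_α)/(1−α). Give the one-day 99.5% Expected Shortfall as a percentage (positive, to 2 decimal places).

ES = 1.42% × 2.892 = 4.107%.

4.11%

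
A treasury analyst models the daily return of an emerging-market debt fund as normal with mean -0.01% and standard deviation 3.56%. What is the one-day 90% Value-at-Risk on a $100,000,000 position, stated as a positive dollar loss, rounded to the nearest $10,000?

At 90% one-sided, z = 1.282.
VaR = −μ + z·σ = −(-0.01%) + 1.282 × 3.56% = 4.574%.
On $100,000,000: 0.04574 × $100,000,000 = $4,574,000.

$4,570,000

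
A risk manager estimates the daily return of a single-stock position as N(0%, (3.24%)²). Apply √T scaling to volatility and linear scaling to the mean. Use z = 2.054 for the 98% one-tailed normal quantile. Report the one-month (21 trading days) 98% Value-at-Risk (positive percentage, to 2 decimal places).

σ_{21d} = 3.24% × √21 = 14.848%.
VaR = 2.054 × 14.848% = 30.498%.

30.50%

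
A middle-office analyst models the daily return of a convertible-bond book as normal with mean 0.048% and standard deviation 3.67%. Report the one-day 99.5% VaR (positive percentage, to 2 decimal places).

9.41%

At 99.5% one-sided, z = 2.576.
VaR = −μ + z·σ = −(0.048%) + 2.576 × 3.67% = 9.406%.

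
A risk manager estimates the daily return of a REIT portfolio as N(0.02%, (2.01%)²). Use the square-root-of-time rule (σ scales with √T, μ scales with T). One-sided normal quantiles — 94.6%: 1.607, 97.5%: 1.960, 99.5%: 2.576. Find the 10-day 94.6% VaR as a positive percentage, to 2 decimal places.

σ_{10d} = 2.01% × √10 = 6.356%; μ_{10d} = 10 × 0.02% = 0.200%.
VaR = −(0.200%) + 1.607 × 6.356% = 10.014%.

10.01%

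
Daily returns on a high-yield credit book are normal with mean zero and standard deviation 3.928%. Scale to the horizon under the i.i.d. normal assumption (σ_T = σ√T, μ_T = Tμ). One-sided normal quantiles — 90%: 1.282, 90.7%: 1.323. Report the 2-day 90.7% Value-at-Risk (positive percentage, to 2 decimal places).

σ_{2d} = 3.928% × √2 = 5.555%.
VaR = 1.323 × 5.555% = 7.349%.

7.35%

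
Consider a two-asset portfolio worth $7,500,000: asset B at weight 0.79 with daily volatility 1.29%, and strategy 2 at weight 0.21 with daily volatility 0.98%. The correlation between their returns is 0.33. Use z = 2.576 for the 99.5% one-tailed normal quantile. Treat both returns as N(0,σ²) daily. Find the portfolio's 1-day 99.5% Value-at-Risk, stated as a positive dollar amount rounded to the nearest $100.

σ_p² = 0.79²·1.29² + 0.21²·0.98² + 2·0.33·0.79·0.21·1.29·0.98 = 1.2193 (%²).
σ_p = √1.2193 = 1.104%.
VaR = 2.576 × 1.104% = 2.844%; on $7,500,000 that is $213,300.

$213,300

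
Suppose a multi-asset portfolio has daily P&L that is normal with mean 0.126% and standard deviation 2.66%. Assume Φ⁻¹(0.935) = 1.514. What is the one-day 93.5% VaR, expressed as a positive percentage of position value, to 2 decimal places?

3.90%

VaR = −μ + z·σ = −(0.126%) + 1.514 × 2.66% = 3.901%.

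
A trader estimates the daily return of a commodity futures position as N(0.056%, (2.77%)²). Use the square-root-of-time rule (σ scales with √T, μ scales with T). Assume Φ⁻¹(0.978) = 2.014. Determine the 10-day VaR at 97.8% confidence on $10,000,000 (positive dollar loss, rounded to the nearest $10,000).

σ_{10d} = 2.77% × √10 = 8.760%; μ_{10d} = 10 × 0.056% = 0.560%.
VaR = −(0.560%) + 2.014 × 8.760% = 17.083%.
On $10,000,000: 0.17083 × $10,000,000 = $1,708,300.

$1,710,000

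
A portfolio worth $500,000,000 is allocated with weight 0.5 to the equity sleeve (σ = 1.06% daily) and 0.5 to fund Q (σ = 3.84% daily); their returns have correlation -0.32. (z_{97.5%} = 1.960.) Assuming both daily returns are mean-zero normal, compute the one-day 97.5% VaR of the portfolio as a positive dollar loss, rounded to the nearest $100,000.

σ_p² = 0.5²·1.06² + 0.5²·3.84² + 2·-0.32·0.5·0.5·1.06·3.84 = 3.3160 (%²).
σ_p = √3.3160 = 1.821%.
VaR = 1.960 × 1.821% = 3.569%; on $500,000,000 that is $17,845,000.

$17,800,000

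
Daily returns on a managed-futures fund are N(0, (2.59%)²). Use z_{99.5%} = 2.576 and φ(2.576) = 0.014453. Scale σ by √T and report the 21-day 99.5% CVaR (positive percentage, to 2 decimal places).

34.31%

σ_{21d} = 2.59% × √21 = 11.869%.
ES multiplier = φ(z)/(1−α) = 0.014453/0.005 = 2.891.
ES = 11.869% × 2.891 = 34.313%.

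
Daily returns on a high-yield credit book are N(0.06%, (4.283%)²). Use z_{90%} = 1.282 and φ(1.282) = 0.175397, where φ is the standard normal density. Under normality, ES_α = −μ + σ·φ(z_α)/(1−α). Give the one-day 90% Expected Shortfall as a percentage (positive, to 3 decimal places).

7.452%

Tail multiplier: φ(z)/(1−α) = 0.175397 / 0.1 = 1.754.
ES = −(0.06%) + 4.283% × 1.754 = 7.452%.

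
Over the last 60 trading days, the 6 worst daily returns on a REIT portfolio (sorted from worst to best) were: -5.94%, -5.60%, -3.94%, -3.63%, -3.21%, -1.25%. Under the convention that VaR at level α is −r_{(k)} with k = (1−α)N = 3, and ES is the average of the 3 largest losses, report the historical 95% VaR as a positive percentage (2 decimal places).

k = 3; the 3rd lowest return is -3.94%, so VaR = 3.94%.

3.94%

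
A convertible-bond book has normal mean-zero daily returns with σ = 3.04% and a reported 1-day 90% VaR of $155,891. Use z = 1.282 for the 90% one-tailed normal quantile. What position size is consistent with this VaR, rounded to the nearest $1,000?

VaR as a fraction of value: z·σ = 1.282 × 3.04% = 3.89728%.
Position = $155,891 / 0.0389728 = $3,999,995.

$4,000,000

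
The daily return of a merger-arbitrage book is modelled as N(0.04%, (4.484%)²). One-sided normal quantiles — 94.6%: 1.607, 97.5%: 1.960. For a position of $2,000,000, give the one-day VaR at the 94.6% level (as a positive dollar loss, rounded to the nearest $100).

VaR = −μ + z·σ = −(0.04%) + 1.607 × 4.484% = 7.166%.
On $2,000,000: 0.07166 × $2,000,000 = $143,320.

$143,300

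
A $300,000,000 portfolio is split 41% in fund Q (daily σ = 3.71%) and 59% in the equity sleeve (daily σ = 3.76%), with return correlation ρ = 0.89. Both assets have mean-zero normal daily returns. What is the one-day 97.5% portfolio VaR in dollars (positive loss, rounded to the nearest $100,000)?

σ_p² = 0.41²·3.71² + 0.59²·3.76² + 2·0.89·0.41·0.59·3.71·3.76 = 13.2415 (%²).
σ_p = √13.2415 = 3.639%.
At 97.5%, z = 1.960.
VaR = 1.960 × 3.639% = 7.132%; on $300,000,000 that is $21,396,000.

$21,400,000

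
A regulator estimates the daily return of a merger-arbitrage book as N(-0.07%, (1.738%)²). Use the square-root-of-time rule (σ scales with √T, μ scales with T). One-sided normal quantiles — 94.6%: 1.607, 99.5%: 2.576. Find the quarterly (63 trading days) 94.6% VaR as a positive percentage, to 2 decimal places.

26.58%

σ_{63d} = 1.738% × √63 = 13.795%; μ_{63d} = 63 × -0.07% = -4.410%.
VaR = −(-4.410%) + 1.607 × 13.795% = 26.579%.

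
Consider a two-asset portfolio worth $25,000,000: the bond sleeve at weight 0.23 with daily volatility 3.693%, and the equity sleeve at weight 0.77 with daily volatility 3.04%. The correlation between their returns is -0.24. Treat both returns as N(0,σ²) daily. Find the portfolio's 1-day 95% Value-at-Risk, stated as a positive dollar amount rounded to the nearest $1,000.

σ_p² = 0.23²·3.693² + 0.77²·3.04² + 2·-0.24·0.23·0.77·3.693·3.04 = 5.2464 (%²).
σ_p = √5.2464 = 2.291%.
At 95%, z = 1.645.
VaR = 1.645 × 2.291% = 3.769%; on $25,000,000 that is $942,250.

$942,000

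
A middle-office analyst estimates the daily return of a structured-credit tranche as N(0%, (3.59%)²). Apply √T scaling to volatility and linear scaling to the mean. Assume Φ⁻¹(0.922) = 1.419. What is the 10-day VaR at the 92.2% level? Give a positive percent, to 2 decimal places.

16.11%

σ_{10d} = 3.59% × √10 = 11.353%.
VaR = 1.419 × 11.353% = 16.110%.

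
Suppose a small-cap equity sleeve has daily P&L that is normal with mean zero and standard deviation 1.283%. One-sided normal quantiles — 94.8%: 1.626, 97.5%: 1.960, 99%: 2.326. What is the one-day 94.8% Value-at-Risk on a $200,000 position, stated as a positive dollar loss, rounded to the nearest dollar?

$4,172

VaR = z·σ = 1.626 × 1.283% = 2.086%.
On $200,000: 0.02086 × $200,000 = $4,172.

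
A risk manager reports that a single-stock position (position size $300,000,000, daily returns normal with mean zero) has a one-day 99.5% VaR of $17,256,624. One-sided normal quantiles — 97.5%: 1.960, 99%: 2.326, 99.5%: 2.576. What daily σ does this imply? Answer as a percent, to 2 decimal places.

VaR as a fraction: $17,256,624 / $300,000,000 = 5.752%.
σ = VaR / z = 5.752% / 2.576 = 2.233%.

2.23%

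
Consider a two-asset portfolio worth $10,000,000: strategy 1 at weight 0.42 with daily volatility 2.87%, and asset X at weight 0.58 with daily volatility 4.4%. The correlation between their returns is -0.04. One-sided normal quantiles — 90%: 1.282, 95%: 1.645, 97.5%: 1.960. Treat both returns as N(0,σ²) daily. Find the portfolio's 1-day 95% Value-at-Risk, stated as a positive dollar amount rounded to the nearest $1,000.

$457,000

σ_p² = 0.42²·2.87² + 0.58²·4.4² + 2·-0.04·0.42·0.58·2.87·4.4 = 7.7196 (%²).
σ_p = √7.7196 = 2.778%.
VaR = 1.645 × 2.778% = 4.570%; on $10,000,000 that is $457,000.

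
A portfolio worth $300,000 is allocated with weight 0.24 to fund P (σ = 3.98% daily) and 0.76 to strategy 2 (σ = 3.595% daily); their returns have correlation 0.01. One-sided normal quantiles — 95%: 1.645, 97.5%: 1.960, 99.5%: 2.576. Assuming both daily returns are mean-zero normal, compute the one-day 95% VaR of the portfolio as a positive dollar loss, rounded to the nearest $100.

σ_p² = 0.24²·3.98² + 0.76²·3.595² + 2·0.01·0.24·0.76·3.98·3.595 = 8.4295 (%²).
σ_p = √8.4295 = 2.903%.
VaR = 1.645 × 2.903% = 4.775%; on $300,000 that is $14,325.

$14,300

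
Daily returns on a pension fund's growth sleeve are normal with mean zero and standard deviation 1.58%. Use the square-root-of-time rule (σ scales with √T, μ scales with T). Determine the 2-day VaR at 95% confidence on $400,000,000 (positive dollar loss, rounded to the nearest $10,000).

$14,700,000

At 95%, z = 1.645.
σ_{2d} = 1.58% × √2 = 2.234%.
VaR = 1.645 × 2.234% = 3.675%.
On $400,000,000: 0.03675 × $400,000,000 = $14,700,000.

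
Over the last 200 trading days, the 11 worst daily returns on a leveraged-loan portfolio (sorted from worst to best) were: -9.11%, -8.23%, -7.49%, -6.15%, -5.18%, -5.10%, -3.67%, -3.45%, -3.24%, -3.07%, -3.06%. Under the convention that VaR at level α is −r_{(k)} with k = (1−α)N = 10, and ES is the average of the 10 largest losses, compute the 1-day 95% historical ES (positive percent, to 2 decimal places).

The 10 worst returns sum to -54.69%.
ES = −(-54.69%) / 10 = 5.469% ≈ 5.47%.

5.47%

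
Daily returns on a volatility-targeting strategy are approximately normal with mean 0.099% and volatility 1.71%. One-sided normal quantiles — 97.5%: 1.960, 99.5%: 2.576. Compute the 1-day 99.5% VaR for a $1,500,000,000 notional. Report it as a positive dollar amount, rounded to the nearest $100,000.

$64,600,000

VaR = −μ + z·σ = −(0.099%) + 2.576 × 1.71% = 4.306%.
On $1,500,000,000: 0.04306 × $1,500,000,000 = $64,590,000.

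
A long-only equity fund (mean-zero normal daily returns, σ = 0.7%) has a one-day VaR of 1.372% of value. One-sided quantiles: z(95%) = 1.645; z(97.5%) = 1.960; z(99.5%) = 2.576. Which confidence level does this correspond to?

Implied z = VaR/σ = 1.372 / 0.7 = 1.960.
This matches z(97.5%) = 1.960.

97.5%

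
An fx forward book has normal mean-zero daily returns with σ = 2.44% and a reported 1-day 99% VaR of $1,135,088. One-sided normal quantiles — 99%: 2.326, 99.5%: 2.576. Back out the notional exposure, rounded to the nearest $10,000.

VaR as a fraction of value: z·σ = 2.326 × 2.44% = 5.67544%.
Position = $1,135,088 / 0.0567544 = $20,000,000.

$20,000,000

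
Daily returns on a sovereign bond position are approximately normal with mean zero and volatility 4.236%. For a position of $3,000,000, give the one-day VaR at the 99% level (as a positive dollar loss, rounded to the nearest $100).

$295,600

At 99% one-sided, z = 2.326.
VaR = z·σ = 2.326 × 4.236% = 9.853%.
On $3,000,000: 0.09853 × $3,000,000 = $295,590.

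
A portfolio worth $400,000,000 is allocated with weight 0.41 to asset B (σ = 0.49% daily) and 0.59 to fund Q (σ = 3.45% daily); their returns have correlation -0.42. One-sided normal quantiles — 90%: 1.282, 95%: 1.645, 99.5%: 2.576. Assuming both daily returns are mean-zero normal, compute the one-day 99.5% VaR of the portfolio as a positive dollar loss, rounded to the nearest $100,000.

$20,200,000

σ_p² = 0.41²·0.49² + 0.59²·3.45² + 2·-0.42·0.41·0.59·0.49·3.45 = 3.8401 (%²).
σ_p = √3.8401 = 1.960%.
VaR = 2.576 × 1.960% = 5.049%; on $400,000,000 that is $20,196,000.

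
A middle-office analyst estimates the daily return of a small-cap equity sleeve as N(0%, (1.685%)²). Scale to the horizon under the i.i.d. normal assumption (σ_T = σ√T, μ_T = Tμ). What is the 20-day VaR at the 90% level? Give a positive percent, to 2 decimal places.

9.66%

At 90%, z = 1.282.
σ_{20d} = 1.685% × √20 = 7.536%.
VaR = 1.282 × 7.536% = 9.661%.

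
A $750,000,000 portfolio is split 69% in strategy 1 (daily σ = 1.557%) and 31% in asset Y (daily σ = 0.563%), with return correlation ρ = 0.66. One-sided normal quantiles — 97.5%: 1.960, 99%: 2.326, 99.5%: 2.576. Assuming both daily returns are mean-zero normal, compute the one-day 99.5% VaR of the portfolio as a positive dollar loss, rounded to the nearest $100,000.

$23,100,000

σ_p² = 0.69²·1.557² + 0.31²·0.563² + 2·0.66·0.69·0.31·1.557·0.563 = 1.4321 (%²).
σ_p = √1.4321 = 1.197%.
VaR = 2.576 × 1.197% = 3.083%; on $750,000,000 that is $23,122,500.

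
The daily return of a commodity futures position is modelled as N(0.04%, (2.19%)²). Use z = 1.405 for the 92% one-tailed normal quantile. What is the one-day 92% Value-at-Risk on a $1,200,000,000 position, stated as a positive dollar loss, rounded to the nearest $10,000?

VaR = −μ + z·σ = −(0.04%) + 1.405 × 2.19% = 3.037%.
On $1,200,000,000: 0.03037 × $1,200,000,000 = $36,444,000.

$36,440,000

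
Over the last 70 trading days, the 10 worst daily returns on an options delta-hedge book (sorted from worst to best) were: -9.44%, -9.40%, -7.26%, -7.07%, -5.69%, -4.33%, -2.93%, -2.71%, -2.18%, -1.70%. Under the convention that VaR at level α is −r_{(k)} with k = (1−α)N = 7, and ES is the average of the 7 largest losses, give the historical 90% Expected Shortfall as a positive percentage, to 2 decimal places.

6.59%

The 7 worst returns sum to -46.12%.
ES = −(-46.12%) / 7 = 6.5885…% ≈ 6.59%.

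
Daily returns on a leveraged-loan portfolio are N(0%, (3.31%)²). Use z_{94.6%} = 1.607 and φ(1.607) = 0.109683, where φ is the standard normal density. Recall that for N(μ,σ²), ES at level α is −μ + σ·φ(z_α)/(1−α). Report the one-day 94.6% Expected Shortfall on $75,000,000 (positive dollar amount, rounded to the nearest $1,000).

$5,042,000

Tail multiplier: φ(z)/(1−α) = 0.109683 / 0.054 = 2.031.
ES = 3.31% × 2.031 = 6.723%.
On $75,000,000: 0.06723 × $75,000,000 = $5,042,250.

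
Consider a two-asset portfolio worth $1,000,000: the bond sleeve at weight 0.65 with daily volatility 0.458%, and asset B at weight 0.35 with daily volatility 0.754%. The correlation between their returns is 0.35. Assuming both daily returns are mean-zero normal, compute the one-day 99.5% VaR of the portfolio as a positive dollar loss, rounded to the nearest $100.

$11,900

σ_p² = 0.65²·0.458² + 0.35²·0.754² + 2·0.35·0.65·0.35·0.458·0.754 = 0.2133 (%²).
σ_p = √0.2133 = 0.462%.
At 99.5%, z = 2.576.
VaR = 2.576 × 0.462% = 1.190%; on $1,000,000 that is $11,900.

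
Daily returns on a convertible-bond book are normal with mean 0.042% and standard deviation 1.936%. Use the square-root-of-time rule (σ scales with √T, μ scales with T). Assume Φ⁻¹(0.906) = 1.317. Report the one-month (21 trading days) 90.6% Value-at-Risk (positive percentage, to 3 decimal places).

σ_{21d} = 1.936% × √21 = 8.872%; μ_{21d} = 21 × 0.042% = 0.882%.
VaR = −(0.882%) + 1.317 × 8.872% = 10.802%.

10.802%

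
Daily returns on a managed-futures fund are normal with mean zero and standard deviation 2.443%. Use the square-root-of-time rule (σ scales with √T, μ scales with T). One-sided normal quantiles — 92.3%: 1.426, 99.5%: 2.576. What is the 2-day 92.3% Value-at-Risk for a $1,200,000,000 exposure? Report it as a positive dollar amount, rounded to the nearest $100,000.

$59,100,000

σ_{2d} = 2.443% × √2 = 3.455%.
VaR = 1.426 × 3.455% = 4.927%.
On $1,200,000,000: 0.04927 × $1,200,000,000 = $59,124,000.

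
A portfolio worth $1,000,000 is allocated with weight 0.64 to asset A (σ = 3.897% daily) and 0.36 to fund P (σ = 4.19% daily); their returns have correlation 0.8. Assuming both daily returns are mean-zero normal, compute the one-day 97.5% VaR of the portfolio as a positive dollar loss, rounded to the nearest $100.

σ_p² = 0.64²·3.897² + 0.36²·4.19² + 2·0.8·0.64·0.36·3.897·4.19 = 14.5150 (%²).
σ_p = √14.5150 = 3.810%.
At 97.5%, z = 1.960.
VaR = 1.960 × 3.810% = 7.468%; on $1,000,000 that is $74,680.

$74,700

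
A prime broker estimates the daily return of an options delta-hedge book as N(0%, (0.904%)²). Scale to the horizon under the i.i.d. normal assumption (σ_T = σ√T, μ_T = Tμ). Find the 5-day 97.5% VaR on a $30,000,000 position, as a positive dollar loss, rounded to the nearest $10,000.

$1,190,000

At 97.5%, z = 1.960.
σ_{5d} = 0.904% × √5 = 2.021%.
VaR = 1.960 × 2.021% = 3.961%.
On $30,000,000: 0.03961 × $30,000,000 = $1,188,300.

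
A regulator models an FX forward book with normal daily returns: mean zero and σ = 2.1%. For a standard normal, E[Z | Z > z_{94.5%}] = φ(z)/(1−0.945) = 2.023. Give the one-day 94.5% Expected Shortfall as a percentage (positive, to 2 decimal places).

ES = 2.1% × 2.023 = 4.248%.

4.25%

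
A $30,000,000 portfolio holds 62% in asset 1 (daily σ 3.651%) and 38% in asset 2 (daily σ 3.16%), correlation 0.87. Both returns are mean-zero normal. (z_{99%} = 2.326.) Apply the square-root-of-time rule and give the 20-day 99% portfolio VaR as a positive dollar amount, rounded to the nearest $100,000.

$10,500,000

σ_p = √(0.62²·3.651² + 0.38²·3.16² + 2·0.87·0.62·0.38·3.651·3.16) = 3.361%.
σ_{20d} = 3.361% × √20 = 15.031%.
VaR = 2.326 × 15.031% = 34.962%; on $30,000,000 that is $10,488,600.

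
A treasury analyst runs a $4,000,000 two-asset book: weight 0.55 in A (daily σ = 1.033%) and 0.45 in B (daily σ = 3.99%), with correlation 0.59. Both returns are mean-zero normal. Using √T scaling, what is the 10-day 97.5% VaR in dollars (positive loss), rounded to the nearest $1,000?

$540,000

σ_p = √(0.55²·1.033² + 0.45²·3.99² + 2·0.59·0.55·0.45·1.033·3.99) = 2.180%.
σ_{10d} = 2.180% × √10 = 6.894%.
z(97.5%) = 1.960.
VaR = 1.960 × 6.894% = 13.512%; on $4,000,000 that is $540,480.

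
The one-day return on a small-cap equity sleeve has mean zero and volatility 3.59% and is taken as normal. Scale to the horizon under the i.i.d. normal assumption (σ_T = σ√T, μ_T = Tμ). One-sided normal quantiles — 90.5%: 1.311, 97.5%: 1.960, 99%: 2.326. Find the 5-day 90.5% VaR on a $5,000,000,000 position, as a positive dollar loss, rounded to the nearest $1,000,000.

$526,000,000

σ_{5d} = 3.59% × √5 = 8.027%.
VaR = 1.311 × 8.027% = 10.523%.
On $5,000,000,000: 0.10523 × $5,000,000,000 = $526,150,000.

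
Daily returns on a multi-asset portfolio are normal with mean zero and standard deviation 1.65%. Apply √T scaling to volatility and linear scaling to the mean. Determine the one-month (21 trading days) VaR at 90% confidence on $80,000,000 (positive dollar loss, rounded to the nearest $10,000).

At 90%, z = 1.282.
σ_{21d} = 1.65% × √21 = 7.561%.
VaR = 1.282 × 7.561% = 9.693%.
On $80,000,000: 0.09693 × $80,000,000 = $7,754,400.

$7,750,000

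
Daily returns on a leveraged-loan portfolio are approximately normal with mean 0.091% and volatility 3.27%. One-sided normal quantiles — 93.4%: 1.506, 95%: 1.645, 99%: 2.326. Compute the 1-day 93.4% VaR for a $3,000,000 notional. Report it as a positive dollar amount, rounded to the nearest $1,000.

$145,000

VaR = −μ + z·σ = −(0.091%) + 1.506 × 3.27% = 4.834%.
On $3,000,000: 0.04834 × $3,000,000 = $145,020.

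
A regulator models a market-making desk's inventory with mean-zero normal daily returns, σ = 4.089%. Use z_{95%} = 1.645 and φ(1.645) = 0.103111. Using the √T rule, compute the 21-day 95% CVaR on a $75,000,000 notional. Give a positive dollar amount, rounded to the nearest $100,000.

σ_{21d} = 4.089% × √21 = 18.738%.
ES multiplier = φ(z)/(1−α) = 0.103111/0.05 = 2.062.
ES = 18.738% × 2.062 = 38.638%; on $75,000,000: $28,978,500.

$29,000,000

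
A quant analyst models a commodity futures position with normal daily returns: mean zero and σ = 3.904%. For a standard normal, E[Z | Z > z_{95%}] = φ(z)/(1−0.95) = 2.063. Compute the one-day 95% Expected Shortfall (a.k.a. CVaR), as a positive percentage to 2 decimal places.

8.05%

ES = 3.904% × 2.063 = 8.054%.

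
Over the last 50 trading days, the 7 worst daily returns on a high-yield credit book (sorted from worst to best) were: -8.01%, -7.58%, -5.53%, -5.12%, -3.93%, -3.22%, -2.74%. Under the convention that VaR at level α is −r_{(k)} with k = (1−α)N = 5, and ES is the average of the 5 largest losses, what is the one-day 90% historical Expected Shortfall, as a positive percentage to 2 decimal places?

The 5 worst returns sum to -30.17%.
ES = −(-30.17%) / 5 = 6.034% ≈ 6.03%.

6.03%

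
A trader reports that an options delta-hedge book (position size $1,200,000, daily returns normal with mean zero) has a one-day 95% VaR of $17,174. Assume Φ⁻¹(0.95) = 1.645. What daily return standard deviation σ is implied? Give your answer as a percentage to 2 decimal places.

0.87%

VaR as a fraction: $17,174 / $1,200,000 = 1.431%.
σ = VaR / z = 1.431% / 1.645 = 0.870%.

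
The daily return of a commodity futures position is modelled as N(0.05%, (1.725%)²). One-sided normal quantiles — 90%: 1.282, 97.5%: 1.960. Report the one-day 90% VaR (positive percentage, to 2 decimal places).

2.16%

VaR = −μ + z·σ = −(0.05%) + 1.282 × 1.725% = 2.161%.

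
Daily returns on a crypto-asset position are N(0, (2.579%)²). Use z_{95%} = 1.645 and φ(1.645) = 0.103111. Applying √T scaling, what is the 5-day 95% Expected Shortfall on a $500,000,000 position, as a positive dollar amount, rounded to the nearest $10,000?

$59,460,000

σ_{5d} = 2.579% × √5 = 5.767%.
ES multiplier = φ(z)/(1−α) = 0.103111/0.05 = 2.062.
ES = 5.767% × 2.062 = 11.892%; on $500,000,000: $59,460,000.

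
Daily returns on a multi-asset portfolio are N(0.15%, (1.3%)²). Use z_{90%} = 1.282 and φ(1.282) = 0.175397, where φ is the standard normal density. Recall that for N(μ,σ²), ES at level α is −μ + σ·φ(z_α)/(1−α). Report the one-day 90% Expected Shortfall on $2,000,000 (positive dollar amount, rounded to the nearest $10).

$42,600

Tail multiplier: φ(z)/(1−α) = 0.175397 / 0.1 = 1.754.
ES = −(0.15%) + 1.3% × 1.754 = 2.130%.
On $2,000,000: 0.02130 × $2,000,000 = $42,600.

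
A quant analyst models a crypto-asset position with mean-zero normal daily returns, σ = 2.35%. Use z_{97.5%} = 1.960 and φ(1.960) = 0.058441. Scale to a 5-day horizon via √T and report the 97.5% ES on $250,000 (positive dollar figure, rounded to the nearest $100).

σ_{5d} = 2.35% × √5 = 5.255%.
ES multiplier = φ(z)/(1−α) = 0.058441/0.025 = 2.338.
ES = 5.255% × 2.338 = 12.286%; on $250,000: $30,715.

$30,700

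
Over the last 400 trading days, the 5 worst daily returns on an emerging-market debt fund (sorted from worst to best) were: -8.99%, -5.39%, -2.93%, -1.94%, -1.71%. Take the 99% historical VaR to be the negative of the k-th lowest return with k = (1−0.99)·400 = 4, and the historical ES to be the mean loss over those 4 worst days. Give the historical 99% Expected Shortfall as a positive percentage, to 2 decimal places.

The 4 worst returns sum to -19.25%.
ES = −(-19.25%) / 4 = 4.8125% ≈ 4.81%.

4.81%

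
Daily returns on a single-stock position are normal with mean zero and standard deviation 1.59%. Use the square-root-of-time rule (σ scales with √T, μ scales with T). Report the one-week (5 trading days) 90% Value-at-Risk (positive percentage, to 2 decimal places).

At 90%, z = 1.282.
σ_{5d} = 1.59% × √5 = 3.555%.
VaR = 1.282 × 3.555% = 4.558%.

4.56%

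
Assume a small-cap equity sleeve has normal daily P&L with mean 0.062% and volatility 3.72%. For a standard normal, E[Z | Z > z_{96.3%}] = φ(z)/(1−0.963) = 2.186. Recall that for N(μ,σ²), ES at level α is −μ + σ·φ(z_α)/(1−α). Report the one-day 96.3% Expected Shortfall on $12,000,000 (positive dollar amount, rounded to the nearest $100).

$968,400

ES = −(0.062%) + 3.72% × 2.186 = 8.070%.
On $12,000,000: 0.08070 × $12,000,000 = $968,400.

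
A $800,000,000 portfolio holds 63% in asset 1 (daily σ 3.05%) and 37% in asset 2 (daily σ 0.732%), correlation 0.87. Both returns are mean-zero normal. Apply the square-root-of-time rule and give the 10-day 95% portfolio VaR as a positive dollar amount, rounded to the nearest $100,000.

σ_p = √(0.63²·3.05² + 0.37²·0.732² + 2·0.87·0.63·0.37·3.05·0.732) = 2.161%.
σ_{10d} = 2.161% × √10 = 6.834%.
z(95%) = 1.645.
VaR = 1.645 × 6.834% = 11.242%; on $800,000,000 that is $89,936,000.

$89,900,000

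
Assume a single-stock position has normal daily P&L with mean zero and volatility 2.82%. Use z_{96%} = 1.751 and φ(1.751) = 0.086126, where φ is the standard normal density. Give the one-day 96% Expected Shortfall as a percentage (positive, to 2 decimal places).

Tail multiplier: φ(z)/(1−α) = 0.086126 / 0.04 = 2.153.
ES = 2.82% × 2.153 = 6.071%.

6.07%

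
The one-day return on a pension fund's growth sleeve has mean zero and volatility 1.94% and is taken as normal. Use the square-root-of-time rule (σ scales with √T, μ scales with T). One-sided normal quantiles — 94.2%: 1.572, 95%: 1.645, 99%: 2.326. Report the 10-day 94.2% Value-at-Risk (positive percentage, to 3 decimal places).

σ_{10d} = 1.94% × √10 = 6.135%.
VaR = 1.572 × 6.135% = 9.644%.

9.644%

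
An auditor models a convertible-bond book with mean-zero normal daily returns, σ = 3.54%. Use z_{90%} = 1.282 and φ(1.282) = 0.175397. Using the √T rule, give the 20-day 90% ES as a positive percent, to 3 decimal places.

σ_{20d} = 3.54% × √20 = 15.831%.
ES multiplier = φ(z)/(1−α) = 0.175397/0.1 = 1.754.
ES = 15.831% × 1.754 = 27.768%.

27.768%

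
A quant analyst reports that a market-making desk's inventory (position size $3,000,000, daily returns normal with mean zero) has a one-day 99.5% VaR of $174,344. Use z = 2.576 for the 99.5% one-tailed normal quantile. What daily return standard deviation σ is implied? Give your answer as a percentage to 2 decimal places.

2.26%

VaR as a fraction: $174,344 / $3,000,000 = 5.811%.
σ = VaR / z = 5.811% / 2.576 = 2.256%.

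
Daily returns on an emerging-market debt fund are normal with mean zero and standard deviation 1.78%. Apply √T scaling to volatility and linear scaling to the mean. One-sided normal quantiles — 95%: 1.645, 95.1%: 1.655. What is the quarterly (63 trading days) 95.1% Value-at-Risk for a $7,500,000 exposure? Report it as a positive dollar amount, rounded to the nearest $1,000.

$1,754,000

σ_{63d} = 1.78% × √63 = 14.128%.
VaR = 1.655 × 14.128% = 23.382%.
On $7,500,000: 0.23382 × $7,500,000 = $1,753,650.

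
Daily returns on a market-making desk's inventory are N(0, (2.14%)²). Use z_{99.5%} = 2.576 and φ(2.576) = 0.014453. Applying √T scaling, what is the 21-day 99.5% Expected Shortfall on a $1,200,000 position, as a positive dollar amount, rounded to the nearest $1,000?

σ_{21d} = 2.14% × √21 = 9.807%.
ES multiplier = φ(z)/(1−α) = 0.014453/0.005 = 2.891.
ES = 9.807% × 2.891 = 28.352%; on $1,200,000: $340,224.

$340,000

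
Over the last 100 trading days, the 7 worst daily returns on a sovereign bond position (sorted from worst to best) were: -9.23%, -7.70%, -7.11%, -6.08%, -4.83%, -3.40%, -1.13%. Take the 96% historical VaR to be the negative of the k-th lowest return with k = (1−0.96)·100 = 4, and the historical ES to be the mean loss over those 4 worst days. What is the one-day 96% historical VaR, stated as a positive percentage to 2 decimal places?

k = 4; the 4th lowest return is -6.08%, so VaR = 6.08%.

6.08%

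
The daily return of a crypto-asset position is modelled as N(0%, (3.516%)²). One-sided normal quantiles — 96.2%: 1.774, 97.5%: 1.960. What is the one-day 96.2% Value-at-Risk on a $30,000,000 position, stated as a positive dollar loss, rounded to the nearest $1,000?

VaR = z·σ = 1.774 × 3.516% = 6.237%.
On $30,000,000: 0.06237 × $30,000,000 = $1,871,100.

$1,871,000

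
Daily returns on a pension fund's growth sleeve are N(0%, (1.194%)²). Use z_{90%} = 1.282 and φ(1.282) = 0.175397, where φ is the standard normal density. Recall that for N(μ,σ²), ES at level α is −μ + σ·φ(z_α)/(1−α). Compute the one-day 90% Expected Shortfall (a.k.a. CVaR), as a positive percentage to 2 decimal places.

2.09%

Tail multiplier: φ(z)/(1−α) = 0.175397 / 0.1 = 1.754.
ES = 1.194% × 1.754 = 2.094%.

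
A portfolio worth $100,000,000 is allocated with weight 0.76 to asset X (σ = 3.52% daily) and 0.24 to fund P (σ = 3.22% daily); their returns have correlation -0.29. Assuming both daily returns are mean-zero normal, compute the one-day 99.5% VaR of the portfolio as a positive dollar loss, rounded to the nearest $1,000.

$6,595,000

σ_p² = 0.76²·3.52² + 0.24²·3.22² + 2·-0.29·0.76·0.24·3.52·3.22 = 6.5548 (%²).
σ_p = √6.5548 = 2.560%.
At 99.5%, z = 2.576.
VaR = 2.576 × 2.560% = 6.595%; on $100,000,000 that is $6,595,000.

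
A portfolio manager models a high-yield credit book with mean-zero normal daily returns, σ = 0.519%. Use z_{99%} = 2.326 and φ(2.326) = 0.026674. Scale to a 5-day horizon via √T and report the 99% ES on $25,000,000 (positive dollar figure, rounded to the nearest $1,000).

$774,000

σ_{5d} = 0.519% × √5 = 1.161%.
ES multiplier = φ(z)/(1−α) = 0.026674/0.01 = 2.667.
ES = 1.161% × 2.667 = 3.096%; on $25,000,000: $774,000.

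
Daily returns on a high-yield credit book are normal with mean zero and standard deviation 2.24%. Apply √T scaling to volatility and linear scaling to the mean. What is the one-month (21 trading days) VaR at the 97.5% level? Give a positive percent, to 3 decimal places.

20.119%

At 97.5%, z = 1.960.
σ_{21d} = 2.24% × √21 = 10.265%.
VaR = 1.960 × 10.265% = 20.119%.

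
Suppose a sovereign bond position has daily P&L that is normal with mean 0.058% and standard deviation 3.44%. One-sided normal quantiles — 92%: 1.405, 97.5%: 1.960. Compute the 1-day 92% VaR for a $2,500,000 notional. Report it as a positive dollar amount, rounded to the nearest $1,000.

VaR = −μ + z·σ = −(0.058%) + 1.405 × 3.44% = 4.775%.
On $2,500,000: 0.04775 × $2,500,000 = $119,375.

$119,000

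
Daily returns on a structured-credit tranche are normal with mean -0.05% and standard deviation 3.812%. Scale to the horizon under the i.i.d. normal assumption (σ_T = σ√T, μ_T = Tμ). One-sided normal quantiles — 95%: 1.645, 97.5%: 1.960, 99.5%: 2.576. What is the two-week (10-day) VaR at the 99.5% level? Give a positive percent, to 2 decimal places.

σ_{10d} = 3.812% × √10 = 12.055%; μ_{10d} = 10 × -0.05% = -0.500%.
VaR = −(-0.500%) + 2.576 × 12.055% = 31.554%.

31.55%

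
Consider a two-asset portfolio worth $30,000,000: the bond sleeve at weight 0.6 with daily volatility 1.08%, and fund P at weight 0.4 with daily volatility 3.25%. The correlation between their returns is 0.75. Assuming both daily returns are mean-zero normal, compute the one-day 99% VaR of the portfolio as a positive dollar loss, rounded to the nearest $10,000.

$1,280,000

σ_p² = 0.6²·1.08² + 0.4²·3.25² + 2·0.75·0.6·0.4·1.08·3.25 = 3.3735 (%²).
σ_p = √3.3735 = 1.837%.
At 99%, z = 2.326.
VaR = 2.326 × 1.837% = 4.273%; on $30,000,000 that is $1,281,900.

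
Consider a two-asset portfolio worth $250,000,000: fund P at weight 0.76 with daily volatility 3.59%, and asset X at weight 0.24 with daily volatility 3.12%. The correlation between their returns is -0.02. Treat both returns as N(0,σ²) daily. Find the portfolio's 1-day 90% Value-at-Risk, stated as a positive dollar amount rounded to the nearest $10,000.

σ_p² = 0.76²·3.59² + 0.24²·3.12² + 2·-0.02·0.76·0.24·3.59·3.12 = 7.9231 (%²).
σ_p = √7.9231 = 2.815%.
At 90%, z = 1.282.
VaR = 1.282 × 2.815% = 3.609%; on $250,000,000 that is $9,022,500.

$9,020,000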